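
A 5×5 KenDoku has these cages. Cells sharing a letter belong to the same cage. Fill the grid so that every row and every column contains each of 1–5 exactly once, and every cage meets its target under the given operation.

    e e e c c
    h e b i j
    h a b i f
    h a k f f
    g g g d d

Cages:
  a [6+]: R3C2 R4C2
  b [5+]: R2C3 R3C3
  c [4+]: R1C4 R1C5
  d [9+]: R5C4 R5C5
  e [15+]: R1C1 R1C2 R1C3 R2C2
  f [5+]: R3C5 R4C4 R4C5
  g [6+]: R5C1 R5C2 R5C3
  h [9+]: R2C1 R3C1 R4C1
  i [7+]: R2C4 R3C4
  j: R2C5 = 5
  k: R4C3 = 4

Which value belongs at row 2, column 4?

3

Cage j is given, so R2C5 = 5.
Cage k is given; hence R4C3 = 4.
5 is placed in column 5; hence R5C5 = 4.
4 is placed in row 5, so R5C4 = 5.
The only place for 1 in row 2 is R2C1.
The only place for 2 in row 2 is R2C3.
Column 3 now contains 2, leaving R3C3 = 3.
Row 3 now contains 3, so R3C4 = 4.
Column 3 already has 3, so R5C3 = 1.
Column 3 already has 3, so R1C3 = 5.
Column 4 now contains 4, leaving R2C4 = 3.
Row 3 now contains 3; hence R3C1 = 5.
5 is placed in row 3, which forces R3C2 = 1.
Row 3 already has 1, so R3C5 = 2.
The 3 cells of cage h must have sum 9, so R4C1 = 3.
Column 2 already has 1; hence R4C2 = 5.
Row 4 now contains 3; hence R4C5 = 1.
3 is placed in column 1, leaving R5C1 = 2.
2 is placed in row 5, leaving R5C2 = 3.
3 is placed in column 1; hence R1C1 = 4.
Cage e needs sum 15, leaving R1C2 = 2.
3 is placed in column 4, so R1C4 = 1.
Column 5 already has 1, which forces R1C5 = 3.
3 is placed in row 2, leaving R2C2 = 4.
1 is placed in row 4, which forces R4C4 = 2.
The full grid is 4 2 5 1 3 / 1 4 2 3 5 / 5 1 3 4 2 / 3 5 4 2 1 / 2 3 1 5 4.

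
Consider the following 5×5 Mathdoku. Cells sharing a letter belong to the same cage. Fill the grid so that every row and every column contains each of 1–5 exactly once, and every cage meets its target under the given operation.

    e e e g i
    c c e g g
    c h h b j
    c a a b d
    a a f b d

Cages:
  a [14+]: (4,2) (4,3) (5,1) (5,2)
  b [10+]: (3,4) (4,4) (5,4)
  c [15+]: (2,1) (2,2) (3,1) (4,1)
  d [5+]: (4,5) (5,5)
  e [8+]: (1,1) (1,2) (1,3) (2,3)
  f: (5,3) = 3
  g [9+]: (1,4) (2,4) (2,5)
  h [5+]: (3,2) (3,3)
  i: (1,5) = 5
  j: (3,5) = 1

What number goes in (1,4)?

I is a freebie, leaving (1,5) = 5.
Cage j is given; hence (3,5) = 1.
Cage f is a single given cell, leaving (5,3) = 3.
The two cells of cage h must have sum 5; hence (3,2) = 3.
The two cells of cage h must have sum 5; hence (3,3) = 2.
Cage d needs two cells with sum 5, which forces (4,5) = 3.
Cage d needs two cells with sum 5, so (5,5) = 2.
Cage e needs sum 8, leaving (1,3) = 4.
2 is placed in column 3, which forces (2,3) = 1.
2 is placed in column 5, so (2,5) = 4.
1 is placed in column 3; hence (4,3) = 5.
The 4 cells of cage c must have sum 15, so (2,1) = 3.
4 is placed in row 2, which forces (2,2) = 5.
3 is placed in row 2; hence (2,4) = 2.
Cage c needs sum 15, so (3,1) = 5.
Row 3 already has 5, leaving (3,4) = 4.
Cage c has sum 15, which forces (4,1) = 2.
The 4 cells of cage a must have sum 14, so (4,2) = 4.
Column 4 now contains 4, which forces (4,4) = 1.
The 4 cells of cage a must have sum 14; hence (5,1) = 4.
Cage a has sum 14; hence (5,2) = 1.
Column 4 now contains 1, which forces (5,4) = 5.
2 is placed in column 1, which forces (1,1) = 1.
Column 2 now contains 1, leaving (1,2) = 2.
Column 4 now contains 2, so (1,4) = 3.
The full grid is 1 2 4 3 5 / 3 5 1 2 4 / 5 3 2 4 1 / 2 4 5 1 3 / 4 1 3 5 2.

3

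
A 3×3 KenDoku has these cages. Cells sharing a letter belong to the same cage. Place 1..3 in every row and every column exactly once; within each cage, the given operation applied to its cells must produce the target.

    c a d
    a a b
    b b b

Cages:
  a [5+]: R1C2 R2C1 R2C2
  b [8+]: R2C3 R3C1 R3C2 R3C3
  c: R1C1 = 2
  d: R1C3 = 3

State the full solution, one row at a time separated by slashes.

2 1 3 / 1 3 2 / 3 2 1

Cage c is a single given cell; hence R1C1 = 2.
2 is placed in row 1, so R1C2 = 1.
D is a freebie, leaving R1C3 = 3.
2 is placed in column 1; hence R2C1 = 1.
1 is placed in column 2, so R2C2 = 3.
Cage b has sum 8, leaving R2C3 = 2.
1 is placed in column 1, leaving R3C1 = 3.
Column 2 now contains 3, leaving R3C2 = 2.
Column 3 now contains 3, which forces R3C3 = 1.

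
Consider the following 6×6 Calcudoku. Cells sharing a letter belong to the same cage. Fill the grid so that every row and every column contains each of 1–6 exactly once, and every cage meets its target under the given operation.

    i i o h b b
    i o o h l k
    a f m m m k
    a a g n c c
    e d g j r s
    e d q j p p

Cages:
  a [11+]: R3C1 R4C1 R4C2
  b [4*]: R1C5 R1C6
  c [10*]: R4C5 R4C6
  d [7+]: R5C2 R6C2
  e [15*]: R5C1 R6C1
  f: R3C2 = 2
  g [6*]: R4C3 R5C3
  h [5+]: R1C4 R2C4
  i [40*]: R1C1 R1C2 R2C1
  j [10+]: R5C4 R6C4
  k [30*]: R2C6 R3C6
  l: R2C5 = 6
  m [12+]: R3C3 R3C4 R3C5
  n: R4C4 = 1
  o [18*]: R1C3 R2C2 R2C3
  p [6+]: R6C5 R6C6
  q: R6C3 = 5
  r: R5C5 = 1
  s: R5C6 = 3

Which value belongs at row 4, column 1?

Cage l is a single given cell, leaving R2C5 = 6.
Row 2 now contains 6, which forces R2C6 = 5.
Cage f is given, so R3C2 = 2.
Column 6 already has 5, leaving R3C6 = 6.
Cage n is given, which forces R4C4 = 1.
Column 6 already has 5, leaving R4C6 = 2.
Cage r is given, so R5C5 = 1.
S is a freebie, which forces R5C6 = 3.
Cage q is a single given cell, so R6C3 = 5.
Column 5 already has 1, which forces R1C5 = 4.
Cage b's pair has product 4, so R1C6 = 1.
Cage g needs two cells with product 6, so R4C3 = 3.
2 is placed in row 4, leaving R4C5 = 5.
Row 5 now contains 3, leaving R5C1 = 5.
Cage g needs two cells with product 6; hence R5C3 = 2.
Row 6 now contains 5, so R6C1 = 3.
Row 6 now contains 3; hence R6C2 = 1.
Cage p needs two cells with sum 6, which forces R6C5 = 2.
The two cells of cage p must have sum 6, leaving R6C6 = 4.
5 is placed in column 1, leaving R1C1 = 2.
4 is placed in row 1, leaving R1C2 = 5.
Column 3 now contains 3, leaving R1C3 = 6.
Row 1 now contains 2; hence R1C4 = 3.
The 3 cells of cage i must have product 40, leaving R2C1 = 4.
Column 2 now contains 1, which forces R2C2 = 3.
Column 3 already has 2, leaving R2C3 = 1.
Column 4 already has 3; hence R2C4 = 2.
The 3 cells of cage a must have sum 11, so R3C1 = 1.
Column 3 now contains 3, so R3C3 = 4.
Cage m has sum 12; hence R3C4 = 5.
Column 5 already has 5, which forces R3C5 = 3.
4 is placed in column 1, so R4C1 = 6.
Row 4 already has 6, so R4C2 = 4.
Cage d's pair has sum 7, leaving R5C2 = 6.
The two cells of cage j must have sum 10, which forces R5C4 = 4.
4 is placed in row 6; hence R6C4 = 6.
Filled in: 2 5 6 3 4 1 / 4 3 1 2 6 5 / 1 2 4 5 3 6 / 6 4 3 1 5 2 / 5 6 2 4 1 3 / 3 1 5 6 2 4.

6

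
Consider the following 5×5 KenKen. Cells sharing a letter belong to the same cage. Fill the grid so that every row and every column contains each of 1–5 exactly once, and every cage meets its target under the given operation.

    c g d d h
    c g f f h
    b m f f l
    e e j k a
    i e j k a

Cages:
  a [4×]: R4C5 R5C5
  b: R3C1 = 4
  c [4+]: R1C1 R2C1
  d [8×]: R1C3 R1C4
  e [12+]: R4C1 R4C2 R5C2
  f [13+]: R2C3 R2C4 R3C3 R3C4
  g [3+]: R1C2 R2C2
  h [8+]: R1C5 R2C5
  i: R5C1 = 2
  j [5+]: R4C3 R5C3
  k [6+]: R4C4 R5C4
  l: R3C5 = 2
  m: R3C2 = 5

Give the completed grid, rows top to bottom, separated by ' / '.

3 1 4 2 5 / 1 2 5 4 3 / 4 5 1 3 2 / 5 3 2 1 4 / 2 4 3 5 1

Cage b is a single given cell, leaving R3C1 = 4.
Cage m is a single given cell, so R3C2 = 5.
Cage l is given, so R3C5 = 2.
Cage i is given, leaving R5C1 = 2.
The 3 cells of cage e must have sum 12, which forces R4C1 = 5.
In row 1, 5 can only go at R1C5, so R1C5 = 5.
Column 5 now contains 5, leaving R2C5 = 3.
The two cells of cage c must have sum 4, which forces R1C1 = 3.
Row 2 now contains 3, leaving R2C1 = 1.
Row 2 already has 1, leaving R2C2 = 2.
2 is placed in column 2, leaving R1C2 = 1.
Row 4 needs a 3, and only R4C2 is open for it.
Column 2 already has 3, so R5C2 = 4.
Row 5 already has 4, leaving R5C4 = 5.
Row 5 already has 4; hence R5C5 = 1.
Cage f has sum 13; hence R2C3 = 5.
5 is placed in column 4, leaving R2C4 = 4.
Cage j needs two cells with sum 5; hence R4C3 = 2.
Cage k needs two cells with sum 6; hence R4C4 = 1.
Column 5 already has 1; hence R4C5 = 4.
Row 5 already has 1, which forces R5C3 = 3.
2 is placed in column 3, leaving R1C3 = 4.
4 is placed in column 4; hence R1C4 = 2.
Column 3 already has 3; hence R3C3 = 1.
Column 4 now contains 1, which forces R3C4 = 3.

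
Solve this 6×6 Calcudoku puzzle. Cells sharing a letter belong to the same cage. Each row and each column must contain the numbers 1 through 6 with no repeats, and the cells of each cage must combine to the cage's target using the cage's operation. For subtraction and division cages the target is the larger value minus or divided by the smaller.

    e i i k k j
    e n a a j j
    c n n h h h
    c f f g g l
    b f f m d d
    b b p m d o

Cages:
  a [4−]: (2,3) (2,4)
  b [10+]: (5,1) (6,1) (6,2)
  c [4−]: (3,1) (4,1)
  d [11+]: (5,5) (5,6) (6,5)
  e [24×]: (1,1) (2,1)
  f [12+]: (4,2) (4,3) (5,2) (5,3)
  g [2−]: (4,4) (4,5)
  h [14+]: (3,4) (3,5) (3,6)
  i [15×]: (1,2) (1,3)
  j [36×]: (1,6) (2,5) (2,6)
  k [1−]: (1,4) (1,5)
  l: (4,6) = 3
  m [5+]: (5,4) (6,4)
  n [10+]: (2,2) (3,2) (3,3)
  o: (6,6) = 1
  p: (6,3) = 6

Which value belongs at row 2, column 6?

2

L is a freebie; hence (4,6) = 3.
Cage p is given; hence (6,3) = 6.
Cage o is a single given cell, so (6,6) = 1.
The 3 cells of cage j must have product 36, which forces (2,5) = 3.
The 3 cells of cage h must have sum 14; hence (3,4) = 3.
The two cells of cage m must have sum 5, so (5,4) = 1.
The two cells of cage m must have sum 5, so (6,4) = 4.
Cage g's pair has difference 2, which forces (4,5) = 4.
Cage d needs sum 11, so (5,6) = 4.
Row 1 needs a 1, and only (1,5) is open for it.
The two cells of cage k must have difference 1, so (1,4) = 2.
Row 1 now contains 2; hence (1,6) = 6.
Column 6 now contains 6, which forces (2,6) = 2.
Column 6 now contains 6, leaving (3,6) = 5.
Column 4 now contains 2, which forces (4,4) = 6.
Row 1 now contains 6, leaving (1,1) = 4.
Cage e needs two cells with product 24, which forces (2,1) = 6.
Row 2 now contains 2, which forces (2,3) = 1.
Column 4 now contains 6; hence (2,4) = 5.
6 is placed in column 1; hence (3,1) = 1.
Column 3 already has 1, which forces (3,3) = 4.
Row 3 already has 5, so (3,5) = 6.
Row 2 now contains 5, leaving (2,2) = 4.
Row 3 now contains 4; hence (3,2) = 2.
Cage c's pair has difference 4, which forces (4,1) = 5.
Row 4 now contains 5, which forces (4,2) = 1.
Row 4 now contains 5, leaving (4,3) = 2.
2 is placed in column 3, which forces (5,3) = 3.
The two cells of cage i must have product 15, leaving (1,2) = 3.
3 is placed in column 3; hence (1,3) = 5.
Row 5 already has 3, leaving (5,1) = 2.
Row 5 already has 3, which forces (5,2) = 6.
Row 5 now contains 2; hence (5,5) = 5.
Cage b needs sum 10, which forces (6,1) = 3.
Cage b needs sum 10; hence (6,2) = 5.
Column 5 already has 5; hence (6,5) = 2.
The full grid is 4 3 5 2 1 6 / 6 4 1 5 3 2 / 1 2 4 3 6 5 / 5 1 2 6 4 3 / 2 6 3 1 5 4 / 3 5 6 4 2 1.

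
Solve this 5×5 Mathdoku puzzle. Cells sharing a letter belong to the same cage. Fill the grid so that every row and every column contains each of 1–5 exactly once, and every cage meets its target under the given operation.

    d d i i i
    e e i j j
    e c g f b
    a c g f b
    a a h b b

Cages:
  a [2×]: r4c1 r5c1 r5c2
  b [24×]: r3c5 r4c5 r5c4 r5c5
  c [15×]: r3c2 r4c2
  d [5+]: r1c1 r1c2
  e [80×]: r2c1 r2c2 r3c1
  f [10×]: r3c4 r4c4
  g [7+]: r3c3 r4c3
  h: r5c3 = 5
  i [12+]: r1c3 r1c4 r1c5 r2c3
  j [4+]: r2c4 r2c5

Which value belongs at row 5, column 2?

The 3 cells of cage e must have product 80, so r2c1 = 5.
Cage e needs product 80, leaving r2c2 = 4.
The 3 cells of cage e must have product 80, leaving r3c1 = 4.
Cage a needs product 2, leaving r4c1 = 1.
The 3 cells of cage a must have product 2; hence r5c1 = 2.
Cage a needs product 2, so r5c2 = 1.
Cage h is given, leaving r5c3 = 5.
2 is placed in column 1; hence r1c1 = 3.
Cage d's pair has sum 5, so r1c2 = 2.
Cage g's pair has sum 7, leaving r3c3 = 3.
Cage b has product 24, so r3c5 = 1.
Cage g needs two cells with sum 7, leaving r4c3 = 4.
Cage b needs product 24; hence r4c5 = 2.
4 is placed in column 3, so r1c3 = 1.
Cage i needs sum 12; hence r2c3 = 2.
The two cells of cage j must have sum 4, so r2c4 = 1.
Column 5 now contains 1, so r2c5 = 3.
Row 3 now contains 3, leaving r3c2 = 5.
Cage f needs two cells with product 10, leaving r3c4 = 2.
Cage c's pair has product 15, which forces r4c2 = 3.
2 is placed in row 4, so r4c4 = 5.
Column 5 already has 3, which forces r5c5 = 4.
Column 4 already has 5, leaving r1c4 = 4.
Column 5 already has 4, so r1c5 = 5.
4 is placed in row 5, leaving r5c4 = 3.
The full grid is 3 2 1 4 5 / 5 4 2 1 3 / 4 5 3 2 1 / 1 3 4 5 2 / 2 1 5 3 4.

1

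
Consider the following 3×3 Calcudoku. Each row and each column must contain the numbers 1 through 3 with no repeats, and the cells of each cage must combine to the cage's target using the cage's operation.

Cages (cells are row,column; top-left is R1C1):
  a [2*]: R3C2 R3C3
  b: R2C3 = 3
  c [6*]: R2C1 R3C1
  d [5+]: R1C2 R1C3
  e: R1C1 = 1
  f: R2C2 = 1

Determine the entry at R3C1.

E is a freebie, leaving R1C1 = 1.
Cage f is a single given cell, which forces R2C2 = 1.
Cage b is given, leaving R2C3 = 3.
Column 2 already has 1, leaving R3C2 = 2.
2 is placed in row 3, so R3C3 = 1.
2 is placed in column 2, leaving R1C2 = 3.
Column 3 already has 3; hence R1C3 = 2.
Row 2 already has 3; hence R2C1 = 2.
2 is placed in row 3, leaving R3C1 = 3.
The full grid is 1 3 2 / 2 1 3 / 3 2 1.

3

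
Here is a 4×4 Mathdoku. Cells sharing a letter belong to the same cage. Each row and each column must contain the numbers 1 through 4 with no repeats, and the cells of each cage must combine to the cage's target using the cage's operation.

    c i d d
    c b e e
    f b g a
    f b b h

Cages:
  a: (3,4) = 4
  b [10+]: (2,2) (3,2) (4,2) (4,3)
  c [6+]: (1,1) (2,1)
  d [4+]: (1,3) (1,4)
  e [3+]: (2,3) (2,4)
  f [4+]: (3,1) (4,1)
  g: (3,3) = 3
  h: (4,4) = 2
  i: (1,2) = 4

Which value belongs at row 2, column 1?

Cage i is a single given cell, which forces (1,2) = 4.
Cage g is given, which forces (3,3) = 3.
Cage a is given, leaving (3,4) = 4.
Cage h is given, leaving (4,4) = 2.
Row 1 now contains 4, leaving (1,1) = 2.
3 is placed in column 3, so (1,3) = 1.
Cage d's pair has sum 4, which forces (1,4) = 3.
Cage c's pair has sum 6; hence (2,1) = 4.
The two cells of cage e must have sum 3, so (2,3) = 2.
Column 4 now contains 2, which forces (2,4) = 1.
Row 3 now contains 3; hence (3,1) = 1.
Row 3 already has 1; hence (3,2) = 2.
The two cells of cage f must have sum 4, leaving (4,1) = 3.
Row 4 already has 3, which forces (4,2) = 1.
Cage b has sum 10, so (4,3) = 4.
1 is placed in row 2, leaving (2,2) = 3.
The full grid is 2 4 1 3 / 4 3 2 1 / 1 2 3 4 / 3 1 4 2.

4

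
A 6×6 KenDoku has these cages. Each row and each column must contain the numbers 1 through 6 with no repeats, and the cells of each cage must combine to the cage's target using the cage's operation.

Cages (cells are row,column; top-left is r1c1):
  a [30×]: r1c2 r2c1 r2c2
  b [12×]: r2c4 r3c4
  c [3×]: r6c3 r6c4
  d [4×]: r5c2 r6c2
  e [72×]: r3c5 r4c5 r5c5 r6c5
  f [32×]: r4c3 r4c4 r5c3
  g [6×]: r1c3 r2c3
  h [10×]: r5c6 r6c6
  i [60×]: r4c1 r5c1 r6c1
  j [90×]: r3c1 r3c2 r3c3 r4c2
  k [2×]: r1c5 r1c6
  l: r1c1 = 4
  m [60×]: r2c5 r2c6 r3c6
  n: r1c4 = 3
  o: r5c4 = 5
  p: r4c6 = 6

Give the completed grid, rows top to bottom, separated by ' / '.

Cage l is a single given cell; hence r1c1 = 4.
Cage n is given, which forces r1c4 = 3.
Cage f needs product 32, leaving r4c3 = 2.
Cage f needs product 32, so r4c4 = 4.
Cage p is given, so r4c6 = 6.
The 3 cells of cage f must have product 32, which forces r5c3 = 4.
Cage o is a single given cell, leaving r5c4 = 5.
Row 5 now contains 5, leaving r5c6 = 2.
3 is placed in column 4, leaving r6c4 = 1.
Column 6 now contains 2, so r6c6 = 5.
Cage k needs two cells with product 2; hence r1c5 = 2.
Column 6 now contains 2; hence r1c6 = 1.
Cage m has product 60, so r2c5 = 5.
Cage i has product 60; hence r4c1 = 5.
Cage i needs product 60, which forces r5c1 = 6.
4 is placed in row 5, so r5c2 = 1.
1 is placed in row 5, leaving r5c5 = 3.
Cage i has product 60, which forces r6c1 = 2.
Row 6 already has 1; hence r6c2 = 4.
Row 6 already has 1, leaving r6c3 = 3.
Row 6 already has 4, leaving r6c5 = 6.
Cage a needs product 30, which forces r1c2 = 5.
Row 1 already has 1, leaving r1c3 = 6.
Cage g's pair has product 6, which forces r2c3 = 1.
Column 3 now contains 6, leaving r3c3 = 5.
Cage e needs product 72, so r3c5 = 4.
4 is placed in row 3, which forces r3c6 = 3.
Column 2 now contains 1, which forces r4c2 = 3.
Column 5 now contains 3, so r4c5 = 1.
Row 2 already has 1; hence r2c1 = 3.
Cage a has product 30, so r2c2 = 2.
Row 2 now contains 2; hence r2c4 = 6.
Column 6 already has 3, so r2c6 = 4.
3 is placed in row 3; hence r3c1 = 1.
The 4 cells of cage j must have product 90; hence r3c2 = 6.
6 is placed in column 4, so r3c4 = 2.

4 5 6 3 2 1 / 3 2 1 6 5 4 / 1 6 5 2 4 3 / 5 3 2 4 1 6 / 6 1 4 5 3 2 / 2 4 3 1 6 5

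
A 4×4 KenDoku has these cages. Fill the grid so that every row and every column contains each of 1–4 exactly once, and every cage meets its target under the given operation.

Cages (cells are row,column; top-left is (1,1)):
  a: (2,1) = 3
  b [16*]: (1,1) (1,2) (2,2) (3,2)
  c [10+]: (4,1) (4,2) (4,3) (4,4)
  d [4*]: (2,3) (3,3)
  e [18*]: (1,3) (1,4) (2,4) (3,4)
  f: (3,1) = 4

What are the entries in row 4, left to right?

Cage b needs product 16, so (1,1) = 2.
Cage e needs product 18, which forces (1,3) = 3.
Row 1 now contains 2, so (1,4) = 1.
A is a freebie, leaving (2,1) = 3.
3 is placed in row 2, leaving (2,4) = 2.
Cage f is given, which forces (3,1) = 4.
Row 3 now contains 4; hence (3,3) = 1.
2 is placed in column 4; hence (3,4) = 3.
Column 1 already has 4, which forces (4,1) = 1.
3 is placed in column 4, which forces (4,4) = 4.
Row 1 now contains 1, leaving (1,2) = 4.
Cage b needs product 16, leaving (2,2) = 1.
1 is placed in column 3, so (2,3) = 4.
1 is placed in row 3, which forces (3,2) = 2.
Cage c needs sum 10, which forces (4,2) = 3.
Row 4 now contains 4, so (4,3) = 2.
Completed grid: 2 4 3 1 / 3 1 4 2 / 4 2 1 3 / 1 3 2 4.

1 3 2 4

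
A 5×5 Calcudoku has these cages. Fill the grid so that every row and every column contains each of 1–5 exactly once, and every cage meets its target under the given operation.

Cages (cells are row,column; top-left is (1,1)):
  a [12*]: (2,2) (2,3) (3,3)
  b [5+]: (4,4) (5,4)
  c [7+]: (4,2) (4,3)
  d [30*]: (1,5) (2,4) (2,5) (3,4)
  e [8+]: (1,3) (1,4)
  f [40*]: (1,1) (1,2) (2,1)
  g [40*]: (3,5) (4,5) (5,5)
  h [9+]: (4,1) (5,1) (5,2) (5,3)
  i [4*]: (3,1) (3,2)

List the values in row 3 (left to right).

1 4 3 5 2

Row 1 needs a 1, and only (1,5) is open for it.
In column 5, 3 can only go at (2,5), so (2,5) = 3.
Cage a needs product 12, so (3,3) = 3.
Column 3 now contains 3, which forces (1,3) = 5.
Cage e's pair has sum 8, so (1,4) = 3.
Cage f needs product 40, so (2,1) = 5.
Row 2 now contains 5, which forces (2,4) = 2.
Column 4 already has 2; hence (3,4) = 5.
The only place for 2 in row 3 is (3,5).
The 3 cells of cage f must have product 40, so (1,1) = 4.
(2,2) and (3,2) in column 2 are {1, 4}, which forces (1,2) = 2.
Column 1 now contains 4, leaving (3,1) = 1.
1 is placed in row 3, so (3,2) = 4.
1 is placed in column 1, which forces (5,1) = 2.
Column 2 already has 4, so (2,2) = 1.
Cage a has product 12, which forces (2,3) = 4.
2 is placed in column 1, leaving (4,1) = 3.
Row 4 already has 3, leaving (4,2) = 5.
Column 3 already has 4, which forces (4,3) = 2.
Row 4 now contains 5, which forces (4,5) = 4.
The 4 cells of cage h must have sum 9; hence (5,2) = 3.
The 4 cells of cage h must have sum 9, leaving (5,3) = 1.
Row 5 now contains 1, leaving (5,4) = 4.
Column 5 already has 4, so (5,5) = 5.
4 is placed in row 4, so (4,4) = 1.
The full grid is 4 2 5 3 1 / 5 1 4 2 3 / 1 4 3 5 2 / 3 5 2 1 4 / 2 3 1 4 5.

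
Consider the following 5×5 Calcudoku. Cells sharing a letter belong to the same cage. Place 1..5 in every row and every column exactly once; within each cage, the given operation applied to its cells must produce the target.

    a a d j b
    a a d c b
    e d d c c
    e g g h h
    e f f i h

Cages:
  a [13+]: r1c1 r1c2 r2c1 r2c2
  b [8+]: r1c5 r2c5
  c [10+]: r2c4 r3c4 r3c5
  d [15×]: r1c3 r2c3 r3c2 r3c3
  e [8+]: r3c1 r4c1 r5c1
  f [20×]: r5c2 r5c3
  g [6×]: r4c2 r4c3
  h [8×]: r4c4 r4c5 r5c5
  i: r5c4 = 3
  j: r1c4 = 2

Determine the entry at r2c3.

Cage j is a single given cell, which forces r1c4 = 2.
The 4 cells of cage d must have product 15, leaving r3c2 = 1.
Cage i is given, so r5c4 = 3.
Cage c has sum 10, which forces r2c4 = 1.
Column 4 now contains 1; hence r4c4 = 4.
Cage d needs product 15; hence r1c3 = 1.
4 is placed in column 4, which forces r3c4 = 5.
Cage c has sum 10, leaving r3c5 = 4.
Cage d has product 15, which forces r2c3 = 5.
Row 2 now contains 5; hence r2c5 = 3.
5 is placed in row 3, leaving r3c3 = 3.
Column 3 already has 3, leaving r4c3 = 2.
Row 4 already has 2, so r4c5 = 1.
Column 3 already has 5, leaving r5c3 = 4.
Column 5 now contains 1, leaving r5c5 = 2.
3 is placed in column 5, so r1c5 = 5.
Row 3 already has 3, so r3c1 = 2.
Row 4 already has 1; hence r4c1 = 5.
Row 4 already has 2, so r4c2 = 3.
The 3 cells of cage e must have sum 8, so r5c1 = 1.
Row 5 already has 4, so r5c2 = 5.
Cage a has sum 13, so r1c1 = 3.
Column 2 now contains 3; hence r1c2 = 4.
Column 1 already has 2, so r2c1 = 4.
Cage a has sum 13, leaving r2c2 = 2.
Completed grid: 3 4 1 2 5 / 4 2 5 1 3 / 2 1 3 5 4 / 5 3 2 4 1 / 1 5 4 3 2.

5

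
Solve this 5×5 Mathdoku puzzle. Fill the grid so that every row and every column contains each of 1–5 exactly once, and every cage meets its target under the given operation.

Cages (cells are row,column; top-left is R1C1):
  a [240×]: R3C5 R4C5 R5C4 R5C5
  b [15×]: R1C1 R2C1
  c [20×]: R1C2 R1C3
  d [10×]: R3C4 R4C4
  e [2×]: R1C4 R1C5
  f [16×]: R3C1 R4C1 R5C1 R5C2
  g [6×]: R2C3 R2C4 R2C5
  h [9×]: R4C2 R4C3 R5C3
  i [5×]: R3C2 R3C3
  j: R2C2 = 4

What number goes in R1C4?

1

Cage j is a single given cell; hence R2C2 = 4.
Cage h needs product 9, so R4C2 = 3.
Cage h needs product 9, leaving R4C3 = 1.
Cage f needs product 16, leaving R5C2 = 2.
Cage h needs product 9, leaving R5C3 = 3.
Cage a has product 240, which forces R5C4 = 4.
Row 5 now contains 3; hence R5C5 = 5.
Column 2 already has 4, which forces R1C2 = 5.
Cage c's pair has product 20, so R1C3 = 4.
Column 3 now contains 3; hence R2C3 = 2.
Cage i needs two cells with product 5, leaving R3C2 = 1.
Column 3 now contains 1; hence R3C3 = 5.
5 is placed in row 3, which forces R3C4 = 2.
Cage a has product 240, leaving R3C5 = 3.
Column 4 now contains 2; hence R4C4 = 5.
Column 5 now contains 5; hence R4C5 = 4.
Row 5 now contains 4, leaving R5C1 = 1.
Row 1 already has 5, which forces R1C1 = 3.
Column 4 now contains 2, which forces R1C4 = 1.
Cage e needs two cells with product 2, so R1C5 = 2.
Cage b needs two cells with product 15, leaving R2C1 = 5.
Cage g needs product 6, so R2C4 = 3.
Column 5 already has 3, so R2C5 = 1.
2 is placed in row 3; hence R3C1 = 4.
Row 4 now contains 4, which forces R4C1 = 2.
Filled in: 3 5 4 1 2 / 5 4 2 3 1 / 4 1 5 2 3 / 2 3 1 5 4 / 1 2 3 4 5.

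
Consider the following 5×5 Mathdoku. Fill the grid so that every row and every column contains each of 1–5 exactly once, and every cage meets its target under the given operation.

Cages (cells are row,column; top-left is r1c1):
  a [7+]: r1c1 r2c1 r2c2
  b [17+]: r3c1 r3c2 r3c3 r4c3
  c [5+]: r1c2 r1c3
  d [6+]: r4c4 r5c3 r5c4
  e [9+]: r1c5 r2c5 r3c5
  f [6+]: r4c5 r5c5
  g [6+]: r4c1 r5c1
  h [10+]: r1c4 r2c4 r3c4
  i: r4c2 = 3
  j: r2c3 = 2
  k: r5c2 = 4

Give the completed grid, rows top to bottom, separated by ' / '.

Cage j is given, so r2c3 = 2.
Cage i is a single given cell; hence r4c2 = 3.
Cage b needs sum 17; hence r4c3 = 5.
Cage k is given, which forces r5c2 = 4.
4 is placed in column 2, leaving r2c2 = 1.
4 is placed in column 2, so r3c2 = 5.
1 is placed in column 2, leaving r1c2 = 2.
Cage c's pair has sum 5, leaving r1c3 = 3.
Column 3 now contains 3, so r3c3 = 4.
Column 3 now contains 3; hence r5c3 = 1.
Row 1 now contains 2, leaving r1c1 = 1.
Cage a has sum 7; hence r2c1 = 5.
Row 2 now contains 5, leaving r2c5 = 3.
Row 3 now contains 4, which forces r3c1 = 3.
1 is placed in column 1, leaving r4c1 = 4.
Cage d needs sum 6, leaving r4c4 = 2.
Row 4 now contains 4, which forces r4c5 = 1.
Column 1 already has 5, which forces r5c1 = 2.
The 3 cells of cage d must have sum 6, leaving r5c4 = 3.
Row 5 already has 2; hence r5c5 = 5.
The 3 cells of cage h must have sum 10, so r1c4 = 5.
Column 5 now contains 5, so r1c5 = 4.
3 is placed in row 2, so r2c4 = 4.
2 is placed in column 4, leaving r3c4 = 1.
1 is placed in column 5, leaving r3c5 = 2.

1 2 3 5 4 / 5 1 2 4 3 / 3 5 4 1 2 / 4 3 5 2 1 / 2 4 1 3 5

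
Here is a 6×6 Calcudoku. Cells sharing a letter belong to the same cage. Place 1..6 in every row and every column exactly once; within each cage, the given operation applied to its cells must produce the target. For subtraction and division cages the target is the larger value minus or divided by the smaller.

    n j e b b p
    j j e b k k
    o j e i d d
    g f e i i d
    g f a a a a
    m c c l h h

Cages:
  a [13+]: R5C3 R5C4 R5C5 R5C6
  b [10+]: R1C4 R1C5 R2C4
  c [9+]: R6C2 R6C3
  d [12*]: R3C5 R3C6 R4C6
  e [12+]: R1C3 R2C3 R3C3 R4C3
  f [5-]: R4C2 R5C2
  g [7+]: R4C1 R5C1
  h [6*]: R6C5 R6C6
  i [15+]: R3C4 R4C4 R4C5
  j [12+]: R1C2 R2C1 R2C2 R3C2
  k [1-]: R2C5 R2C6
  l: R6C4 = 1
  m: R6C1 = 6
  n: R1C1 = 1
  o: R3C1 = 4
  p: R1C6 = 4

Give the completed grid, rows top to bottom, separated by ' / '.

1 2 6 3 5 4 / 3 4 1 2 6 5 / 4 3 2 5 1 6 / 5 1 3 6 4 2 / 2 6 5 4 3 1 / 6 5 4 1 2 3

Cage n is a single given cell, leaving R1C1 = 1.
P is a freebie; hence R1C6 = 4.
O is a freebie; hence R3C1 = 4.
Cage m is a single given cell, so R6C1 = 6.
Cage l is given, which forces R6C4 = 1.
Column 1 needs a 3, and only R2C1 is open for it.
Cage j has sum 12, so R2C2 = 4.
4 is placed in column 2, so R6C2 = 5.
Row 6 now contains 5, leaving R6C3 = 4.
In row 3, 5 can only go at R3C4, so R3C4 = 5.
Column 4 already has 5, which forces R2C4 = 2.
Row 1 needs a 5, and only R1C5 is open for it.
Cage b needs sum 10, which forces R1C4 = 3.
Column 5 already has 5, so R2C5 = 6.
Cage k needs two cells with difference 1, so R2C6 = 5.
Column 5 already has 6; hence R4C5 = 4.
Row 1 already has 3; hence R1C2 = 2.
2 is placed in row 1, leaving R1C3 = 6.
Row 2 now contains 6, so R2C3 = 1.
Cage j has sum 12, which forces R3C2 = 3.
3 is placed in row 3; hence R3C3 = 2.
2 is placed in row 3, leaving R3C5 = 1.
Row 3 already has 1, which forces R3C6 = 6.
Column 3 now contains 2, so R4C3 = 3.
Row 4 now contains 4, so R4C4 = 6.
Column 3 now contains 2; hence R5C3 = 5.
Cage a has sum 13, so R5C4 = 4.
The two cells of cage g must have sum 7; hence R4C1 = 5.
Row 4 already has 6, so R4C2 = 1.
The 3 cells of cage d must have product 12; hence R4C6 = 2.
Row 5 already has 5, which forces R5C1 = 2.
The two cells of cage f must have difference 5, which forces R5C2 = 6.
Cage a has sum 13; hence R5C5 = 3.
The 4 cells of cage a must have sum 13; hence R5C6 = 1.
3 is placed in column 5; hence R6C5 = 2.
Column 6 already has 2, so R6C6 = 3.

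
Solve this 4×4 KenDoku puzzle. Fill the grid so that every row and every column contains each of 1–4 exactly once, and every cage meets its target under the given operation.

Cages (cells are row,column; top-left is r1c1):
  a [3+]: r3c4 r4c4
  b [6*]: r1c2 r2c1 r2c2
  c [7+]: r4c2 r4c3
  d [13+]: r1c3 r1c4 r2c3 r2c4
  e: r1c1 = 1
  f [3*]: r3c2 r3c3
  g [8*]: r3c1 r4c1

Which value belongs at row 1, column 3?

4

Cage e is given, which forces r1c1 = 1.
The 3 cells of cage b must have product 6, which forces r2c2 = 1.
Column 2 now contains 1, so r3c2 = 3.
Row 3 already has 3; hence r3c3 = 1.
1 is placed in row 3, leaving r3c4 = 2.
3 is placed in column 2, leaving r4c2 = 4.
Row 4 already has 4, leaving r4c3 = 3.
Column 4 already has 2, leaving r4c4 = 1.
3 is placed in column 2, so r1c2 = 2.
Row 1 already has 2, which forces r1c3 = 4.
Row 1 already has 4, leaving r1c4 = 3.
Cage b needs product 6; hence r2c1 = 3.
Column 3 now contains 4; hence r2c3 = 2.
Column 4 already has 3, so r2c4 = 4.
2 is placed in row 3, which forces r3c1 = 4.
Row 4 already has 4; hence r4c1 = 2.
Filled in: 1 2 4 3 / 3 1 2 4 / 4 3 1 2 / 2 4 3 1.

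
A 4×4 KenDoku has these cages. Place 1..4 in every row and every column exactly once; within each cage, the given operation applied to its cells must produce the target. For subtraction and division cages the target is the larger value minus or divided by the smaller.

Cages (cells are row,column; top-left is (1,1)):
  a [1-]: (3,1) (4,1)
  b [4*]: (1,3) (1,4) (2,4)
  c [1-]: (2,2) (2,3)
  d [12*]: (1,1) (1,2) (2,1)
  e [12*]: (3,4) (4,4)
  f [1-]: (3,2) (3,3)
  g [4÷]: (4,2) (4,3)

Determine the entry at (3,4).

4

In row 4, 2 can only go at (4,1), so (4,1) = 2.
The only place for 2 in row 1 is (1,3).
Cage b has product 4, leaving (1,4) = 1.
The 3 cells of cage b must have product 4, so (2,4) = 2.
Cage d needs product 12, leaving (2,1) = 1.
1 is placed in column 1, which forces (3,1) = 3.
Row 3 already has 3; hence (3,4) = 4.
Column 4 already has 4, which forces (4,4) = 3.
Column 1 now contains 3, so (1,1) = 4.
Cage d needs product 12, which forces (1,2) = 3.
Column 2 now contains 3, which forces (2,2) = 4.
Row 2 now contains 4, leaving (2,3) = 3.
4 is placed in row 3, which forces (3,2) = 2.
4 is placed in row 3, which forces (3,3) = 1.
Column 2 already has 4, leaving (4,2) = 1.
Column 3 already has 1, so (4,3) = 4.
Filled in: 4 3 2 1 / 1 4 3 2 / 3 2 1 4 / 2 1 4 3.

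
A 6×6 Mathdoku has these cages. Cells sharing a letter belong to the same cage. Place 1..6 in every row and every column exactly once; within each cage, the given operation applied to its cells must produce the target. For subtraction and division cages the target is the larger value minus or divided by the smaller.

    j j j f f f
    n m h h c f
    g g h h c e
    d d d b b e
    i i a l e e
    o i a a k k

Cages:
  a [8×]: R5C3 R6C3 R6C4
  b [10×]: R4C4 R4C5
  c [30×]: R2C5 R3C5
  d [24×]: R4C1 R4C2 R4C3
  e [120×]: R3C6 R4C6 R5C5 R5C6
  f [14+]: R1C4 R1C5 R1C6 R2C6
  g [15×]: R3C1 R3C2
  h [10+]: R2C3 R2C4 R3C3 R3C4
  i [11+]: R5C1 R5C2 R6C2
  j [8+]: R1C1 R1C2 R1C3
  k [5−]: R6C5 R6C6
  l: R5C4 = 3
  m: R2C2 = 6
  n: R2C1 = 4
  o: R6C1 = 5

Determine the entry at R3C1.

N is a freebie; hence R2C1 = 4.
M is a freebie, leaving R2C2 = 6.
Row 2 now contains 6, which forces R2C5 = 5.
Column 5 already has 5, so R3C5 = 6.
Column 5 already has 5, so R4C5 = 2.
Cage l is a single given cell, so R5C4 = 3.
Cage o is a single given cell, which forces R6C1 = 5.
Column 5 now contains 6, so R6C5 = 1.
1 is placed in row 6, leaving R6C6 = 6.
Column 1 already has 5; hence R3C1 = 3.
The two cells of cage g must have product 15, which forces R3C2 = 5.
Row 3 already has 5, so R3C6 = 2.
Row 4 now contains 2, leaving R4C4 = 5.
Row 4 now contains 5, leaving R4C6 = 3.
Cage a has product 8, which forces R5C3 = 1.
Column 5 already has 1; hence R5C5 = 4.
2 is placed in column 6; hence R5C6 = 5.
Cage f has sum 14; hence R1C4 = 6.
4 is placed in column 5; hence R1C5 = 3.
The 4 cells of cage f must have sum 14, which forces R1C6 = 4.
The 4 cells of cage h must have sum 10, leaving R2C3 = 3.
Cage h has sum 10, leaving R2C4 = 2.
Column 6 now contains 3, leaving R2C6 = 1.
1 is placed in column 3; hence R3C3 = 4.
Cage h needs sum 10, so R3C4 = 1.
Column 3 now contains 4, leaving R4C3 = 6.
The 3 cells of cage i must have sum 11, which forces R5C1 = 6.
Row 5 now contains 1, so R5C2 = 2.
Cage i needs sum 11, which forces R6C2 = 3.
Column 3 now contains 4, so R6C3 = 2.
2 is placed in column 4, which forces R6C4 = 4.
Cage j needs sum 8, so R1C1 = 2.
Column 2 already has 2, leaving R1C2 = 1.
Row 1 now contains 4; hence R1C3 = 5.
Row 4 now contains 6, which forces R4C1 = 1.
Cage d has product 24, leaving R4C2 = 4.
Completed grid: 2 1 5 6 3 4 / 4 6 3 2 5 1 / 3 5 4 1 6 2 / 1 4 6 5 2 3 / 6 2 1 3 4 5 / 5 3 2 4 1 6.

3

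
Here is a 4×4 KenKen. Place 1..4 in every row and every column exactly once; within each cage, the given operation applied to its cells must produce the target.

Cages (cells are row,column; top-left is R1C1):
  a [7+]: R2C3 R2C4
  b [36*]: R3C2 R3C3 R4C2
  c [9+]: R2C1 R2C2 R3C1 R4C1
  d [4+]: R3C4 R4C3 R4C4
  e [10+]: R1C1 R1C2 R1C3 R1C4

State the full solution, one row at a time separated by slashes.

The 3 cells of cage b must have product 36; hence R3C2 = 4.
Cage b has product 36, which forces R3C3 = 3.
Cage d needs sum 4; hence R3C4 = 1.
Cage b has product 36, leaving R4C2 = 3.
The 3 cells of cage d must have sum 4, so R4C3 = 1.
The 3 cells of cage d must have sum 4, so R4C4 = 2.
Cage c needs sum 9; hence R2C1 = 1.
Cage c has sum 9, so R2C2 = 2.
3 is placed in column 3, leaving R2C3 = 4.
The two cells of cage a must have sum 7, leaving R2C4 = 3.
1 is placed in row 3; hence R3C1 = 2.
Row 4 already has 2, leaving R4C1 = 4.
Column 1 already has 4; hence R1C1 = 3.
Column 2 now contains 2; hence R1C2 = 1.
Column 3 now contains 4, leaving R1C3 = 2.
Column 4 already has 3, which forces R1C4 = 4.

3 1 2 4 / 1 2 4 3 / 2 4 3 1 / 4 3 1 2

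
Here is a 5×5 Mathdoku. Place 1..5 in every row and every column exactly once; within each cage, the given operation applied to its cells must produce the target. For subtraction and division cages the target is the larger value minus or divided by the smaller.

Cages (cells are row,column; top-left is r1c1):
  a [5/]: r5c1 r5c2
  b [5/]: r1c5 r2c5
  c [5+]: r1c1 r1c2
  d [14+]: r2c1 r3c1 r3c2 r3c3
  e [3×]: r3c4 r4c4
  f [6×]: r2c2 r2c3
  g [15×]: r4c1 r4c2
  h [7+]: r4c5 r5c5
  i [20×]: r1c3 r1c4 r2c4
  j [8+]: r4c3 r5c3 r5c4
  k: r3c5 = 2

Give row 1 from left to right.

Cage k is a single given cell, which forces r3c5 = 2.
Row 4 needs a 2, and only r4c3 is open for it.
Cage f's pair has product 6; hence r2c2 = 2.
Column 3 already has 2, which forces r2c3 = 3.
Row 1 needs a 2, and only r1c1 is open for it.
Cage c needs two cells with sum 5, which forces r1c2 = 3.
3 is placed in column 2, so r4c2 = 5.
Column 2 already has 5, so r5c2 = 1.
The 4 cells of cage d must have sum 14, leaving r2c1 = 4.
Column 2 already has 1, leaving r3c2 = 4.
Row 4 already has 5, so r4c1 = 3.
Row 4 already has 3, which forces r4c4 = 1.
Row 4 already has 3, which forces r4c5 = 4.
Row 5 now contains 1, which forces r5c1 = 5.
The 3 cells of cage j must have sum 8; hence r5c3 = 4.
Cage j has sum 8; hence r5c4 = 2.
4 is placed in column 5, so r5c5 = 3.
Cage i has product 20, leaving r1c3 = 1.
The 3 cells of cage i must have product 20, which forces r1c4 = 4.
Row 1 already has 1; hence r1c5 = 5.
Column 4 now contains 1; hence r2c4 = 5.
5 is placed in column 5; hence r2c5 = 1.
Column 1 now contains 5, leaving r3c1 = 1.
Cage d has sum 14, which forces r3c3 = 5.
Column 4 now contains 1, which forces r3c4 = 3.
Filled in: 2 3 1 4 5 / 4 2 3 5 1 / 1 4 5 3 2 / 3 5 2 1 4 / 5 1 4 2 3.

2 3 1 4 5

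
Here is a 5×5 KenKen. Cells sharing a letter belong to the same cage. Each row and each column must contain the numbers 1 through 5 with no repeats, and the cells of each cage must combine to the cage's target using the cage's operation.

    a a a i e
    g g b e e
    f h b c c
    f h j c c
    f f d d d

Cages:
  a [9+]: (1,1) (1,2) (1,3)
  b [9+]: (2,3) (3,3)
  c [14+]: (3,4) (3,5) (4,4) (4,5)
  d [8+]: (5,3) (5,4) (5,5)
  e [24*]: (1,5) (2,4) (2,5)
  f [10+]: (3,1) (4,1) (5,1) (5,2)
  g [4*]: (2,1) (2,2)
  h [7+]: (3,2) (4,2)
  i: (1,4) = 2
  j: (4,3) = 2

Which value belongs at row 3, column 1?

Cage i is a single given cell, so (1,4) = 2.
Cage j is given, which forces (4,3) = 2.
Cage e has product 24, leaving (2,5) = 2.
Row 1 needs a 4, and only (1,5) is open for it.
Cage e has product 24, leaving (2,4) = 3.
Row 2 needs a 5, and only (2,3) is open for it.
Column 3 now contains 5, leaving (3,3) = 4.
Cage d needs sum 8, leaving (5,4) = 4.
Row 5 needs a 5, and only (5,1) is open for it.
The 3 cells of cage a must have sum 9, leaving (1,2) = 5.
Column 2 already has 5, so (4,2) = 4.
Cage g needs two cells with product 4; hence (2,1) = 4.
4 is placed in column 2, which forces (2,2) = 1.
Cage h needs two cells with sum 7, which forces (3,2) = 3.
Row 3 now contains 3, so (3,5) = 5.
Column 5 now contains 5, leaving (4,5) = 3.
1 is placed in column 2, which forces (5,2) = 2.
Column 5 now contains 3; hence (5,5) = 1.
Cage f has sum 10, leaving (3,1) = 2.
5 is placed in row 3, which forces (3,4) = 1.
3 is placed in row 4, leaving (4,1) = 1.
Cage c needs sum 14, leaving (4,4) = 5.
1 is placed in row 5, so (5,3) = 3.
Column 1 now contains 1, so (1,1) = 3.
3 is placed in column 3, leaving (1,3) = 1.
Filled in: 3 5 1 2 4 / 4 1 5 3 2 / 2 3 4 1 5 / 1 4 2 5 3 / 5 2 3 4 1.

2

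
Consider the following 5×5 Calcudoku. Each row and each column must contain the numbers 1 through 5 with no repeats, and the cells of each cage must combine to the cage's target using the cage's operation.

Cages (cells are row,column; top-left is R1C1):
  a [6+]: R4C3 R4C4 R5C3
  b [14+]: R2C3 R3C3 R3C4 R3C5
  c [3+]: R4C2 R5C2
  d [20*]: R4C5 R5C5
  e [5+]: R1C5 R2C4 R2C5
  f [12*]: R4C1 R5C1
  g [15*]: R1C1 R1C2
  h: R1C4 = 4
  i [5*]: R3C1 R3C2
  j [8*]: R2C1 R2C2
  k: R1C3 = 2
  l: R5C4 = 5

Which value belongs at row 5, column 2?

2

Cage k is a single given cell, so R1C3 = 2.
H is a freebie, which forces R1C4 = 4.
2 is placed in row 1, which forces R1C5 = 1.
1 is placed in column 5, which forces R2C5 = 3.
Cage l is given, leaving R5C4 = 5.
5 is placed in row 5; hence R5C5 = 4.
The 3 cells of cage e must have sum 5, which forces R2C4 = 1.
The two cells of cage f must have product 12, leaving R4C1 = 4.
Column 4 already has 1, which forces R4C4 = 2.
4 is placed in column 5; hence R4C5 = 5.
Row 5 now contains 4, leaving R5C1 = 3.
Row 5 now contains 3, which forces R5C3 = 1.
Column 1 already has 3, leaving R1C1 = 5.
The two cells of cage g must have product 15, leaving R1C2 = 3.
4 is placed in column 1; hence R2C1 = 2.
Cage j needs two cells with product 8; hence R2C2 = 4.
Row 2 already has 4, leaving R2C3 = 5.
5 is placed in column 1, which forces R3C1 = 1.
1 is placed in row 3; hence R3C2 = 5.
Column 3 already has 5, which forces R3C3 = 4.
Column 4 already has 2, so R3C4 = 3.
5 is placed in column 5, which forces R3C5 = 2.
Row 4 already has 2, which forces R4C2 = 1.
Column 3 already has 1, which forces R4C3 = 3.
Row 5 already has 1; hence R5C2 = 2.
The full grid is 5 3 2 4 1 / 2 4 5 1 3 / 1 5 4 3 2 / 4 1 3 2 5 / 3 2 1 5 4.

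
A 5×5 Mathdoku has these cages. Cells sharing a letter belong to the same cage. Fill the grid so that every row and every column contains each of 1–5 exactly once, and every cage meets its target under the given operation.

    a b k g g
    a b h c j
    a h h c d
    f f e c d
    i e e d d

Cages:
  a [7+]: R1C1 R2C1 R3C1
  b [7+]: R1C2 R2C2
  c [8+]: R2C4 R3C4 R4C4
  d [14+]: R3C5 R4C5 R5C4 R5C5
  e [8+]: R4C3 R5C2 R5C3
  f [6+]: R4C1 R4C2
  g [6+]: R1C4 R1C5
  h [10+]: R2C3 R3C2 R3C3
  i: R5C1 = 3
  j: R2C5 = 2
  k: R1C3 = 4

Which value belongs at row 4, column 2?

1

K is a freebie; hence R1C3 = 4.
Cage j is a single given cell, so R2C5 = 2.
Cage i is given, so R5C1 = 3.
Row 1 needs a 3, and only R1C2 is open for it.
The two cells of cage b must have sum 7, leaving R2C2 = 4.
Cage a needs sum 7; hence R1C1 = 2.
Row 2 already has 4, which forces R2C1 = 1.
Cage a has sum 7, which forces R3C1 = 4.
4 is placed in column 1, which forces R4C1 = 5.
Cage f's pair has sum 6; hence R4C2 = 1.
1 is placed in row 4, so R4C3 = 2.
Row 4 now contains 2, leaving R4C4 = 4.
4 is placed in row 4, which forces R4C5 = 3.
Cage c has sum 8, leaving R2C4 = 3.
The 3 cells of cage h must have sum 10, so R3C2 = 2.
Cage c needs sum 8, so R3C4 = 1.
Cage d has sum 14, which forces R3C5 = 5.
Cage e has sum 8, which forces R5C2 = 5.
Cage e needs sum 8, so R5C3 = 1.
Row 5 already has 5; hence R5C4 = 2.
1 is placed in row 5, which forces R5C5 = 4.
1 is placed in column 4, so R1C4 = 5.
Column 5 already has 5, so R1C5 = 1.
3 is placed in row 2; hence R2C3 = 5.
Row 3 already has 5; hence R3C3 = 3.
The full grid is 2 3 4 5 1 / 1 4 5 3 2 / 4 2 3 1 5 / 5 1 2 4 3 / 3 5 1 2 4.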